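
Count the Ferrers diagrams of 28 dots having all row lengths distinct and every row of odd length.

The partitions of 28 that satisfy the conditions:
27+1
25+3
23+5
21+7
19+9
19+5+3+1
17+11
17+7+3+1
15+13
15+9+3+1
15+7+5+1
13+11+3+1
13+9+5+1
13+7+5+3
11+9+7+1
11+9+5+3

16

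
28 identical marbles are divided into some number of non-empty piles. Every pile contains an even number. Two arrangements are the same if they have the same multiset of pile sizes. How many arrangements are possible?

Enumerating by decreasing first part gives 135 partitions in all.

135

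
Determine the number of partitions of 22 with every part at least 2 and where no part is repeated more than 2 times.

Systematic enumeration (by largest part, then next-largest, …) yields 119.

119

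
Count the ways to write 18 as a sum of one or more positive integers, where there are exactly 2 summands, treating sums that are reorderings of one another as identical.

9

Listing the qualifying partitions of 18:
17+1
16+2
15+3
14+4
13+5
12+6
11+7
10+8
9+9
That's 9 in total.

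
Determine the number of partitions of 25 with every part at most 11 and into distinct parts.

56

There are too many to list fully; the first 12 (by largest part) are:
11+10+4
11+10+3+1
11+9+5
11+9+4+1
11+9+3+2
11+8+6
11+8+5+1
11+8+4+2
11+8+3+2+1
11+7+6+1
11+7+5+2
11+7+4+3
…and 44 more, for 56 total.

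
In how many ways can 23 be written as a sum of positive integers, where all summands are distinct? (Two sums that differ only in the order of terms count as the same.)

104

Direct enumeration gives 104 partitions.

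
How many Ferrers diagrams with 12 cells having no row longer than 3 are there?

19

Enumerating:
3,3,3,3
1,2,3,3,3
1,1,1,3,3,3
2,2,2,3,3
1,1,2,2,3,3
1,1,1,1,2,3,3
1,1,1,1,1,1,3,3
1,2,2,2,2,3
1,1,1,2,2,2,3
1,1,1,1,1,2,2,3
1,1,1,1,1,1,1,2,3
1,1,1,1,1,1,1,1,1,3
2,2,2,2,2,2
1,1,2,2,2,2,2
1,1,1,1,2,2,2,2
1,1,1,1,1,1,2,2,2
1,1,1,1,1,1,1,1,2,2
1,1,1,1,1,1,1,1,1,1,2
1,1,1,1,1,1,1,1,1,1,1,1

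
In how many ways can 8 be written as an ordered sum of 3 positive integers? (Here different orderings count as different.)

21

Equivalently, choose which 2 of the 7 gaps become plus signs: C(7,2) = 21.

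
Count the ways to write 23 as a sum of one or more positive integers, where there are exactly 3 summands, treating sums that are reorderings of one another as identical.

44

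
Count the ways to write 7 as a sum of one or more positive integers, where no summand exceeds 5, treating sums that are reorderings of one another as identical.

13

Enumerating:
5,2
5,1,1
4,3
4,2,1
4,1,1,1
3,3,1
3,2,2
3,2,1,1
3,1,1,1,1
2,2,2,1
2,2,1,1,1
2,1,1,1,1,1
1,1,1,1,1,1,1
That's 13 in total.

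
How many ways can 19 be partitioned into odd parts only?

There are too many to list fully; the first 12 (by largest part) are:
19
1+1+17
1+3+15
1+1+1+1+15
1+5+13
3+3+13
1+1+1+3+13
1+1+1+1+1+1+13
1+7+11
3+5+11
1+1+1+5+11
1+1+3+3+11
…and 42 more, for 54 total.

54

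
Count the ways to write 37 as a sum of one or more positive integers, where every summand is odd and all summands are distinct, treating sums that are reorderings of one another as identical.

A partial list (first 12 by largest part):
37
33, 3, 1
31, 5, 1
29, 7, 1
29, 5, 3
27, 9, 1
27, 7, 3
25, 11, 1
25, 9, 3
25, 7, 5
23, 13, 1
23, 11, 3
…and 23 more, for 35 total.

35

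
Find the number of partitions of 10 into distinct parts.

10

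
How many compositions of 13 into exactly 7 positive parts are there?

Equivalently, choose which 6 of the 12 gaps become plus signs: C(12,6) = 924.

924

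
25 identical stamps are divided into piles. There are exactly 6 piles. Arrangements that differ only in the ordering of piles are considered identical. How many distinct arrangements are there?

Direct enumeration gives 235 partitions.

235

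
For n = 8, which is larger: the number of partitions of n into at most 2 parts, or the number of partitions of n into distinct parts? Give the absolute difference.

1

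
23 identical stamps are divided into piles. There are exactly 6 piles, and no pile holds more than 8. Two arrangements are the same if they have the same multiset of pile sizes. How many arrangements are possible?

81

Enumerating by decreasing first part gives 81 partitions in all.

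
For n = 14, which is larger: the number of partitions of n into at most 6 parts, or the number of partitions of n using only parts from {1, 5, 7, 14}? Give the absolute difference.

Partitions of 14 into at most 6 parts: 90.
Partitions of 14 using only parts from {1, 5, 7, 14}: 7.
|90 − 7| = 83.

83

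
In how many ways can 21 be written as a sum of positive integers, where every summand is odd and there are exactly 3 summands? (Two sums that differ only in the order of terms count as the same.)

The partitions of 21 that satisfy the conditions:
19 + 1 + 1
17 + 3 + 1
15 + 5 + 1
15 + 3 + 3
13 + 7 + 1
13 + 5 + 3
11 + 9 + 1
11 + 7 + 3
11 + 5 + 5
9 + 9 + 3
9 + 7 + 5
7 + 7 + 7
Counting gives 12.

12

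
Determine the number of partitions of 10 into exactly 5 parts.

They are:
6, 1, 1, 1, 1
5, 2, 1, 1, 1
4, 3, 1, 1, 1
4, 2, 2, 1, 1
3, 3, 2, 1, 1
3, 2, 2, 2, 1
2, 2, 2, 2, 2

7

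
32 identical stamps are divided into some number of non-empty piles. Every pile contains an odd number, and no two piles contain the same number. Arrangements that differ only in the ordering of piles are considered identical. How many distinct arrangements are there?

Enumerating:
1, 31
3, 29
5, 27
7, 25
9, 23
1, 3, 5, 23
11, 21
1, 3, 7, 21
13, 19
1, 3, 9, 19
1, 5, 7, 19
15, 17
1, 3, 11, 17
1, 5, 9, 17
3, 5, 7, 17
1, 3, 13, 15
1, 5, 11, 15
1, 7, 9, 15
3, 5, 9, 15
1, 7, 11, 13
3, 5, 11, 13
3, 7, 9, 13
5, 7, 9, 11
That's 23 in total.

23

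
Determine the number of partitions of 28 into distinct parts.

222

There are 222 such partitions.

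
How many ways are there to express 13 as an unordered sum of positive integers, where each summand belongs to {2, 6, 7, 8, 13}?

The partitions of 13 that satisfy the conditions:
13
6 + 7
2 + 2 + 2 + 7
That's 3 in total.

3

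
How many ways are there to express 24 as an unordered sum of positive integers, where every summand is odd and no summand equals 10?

Enumerating by decreasing first part gives 122 partitions in all.

122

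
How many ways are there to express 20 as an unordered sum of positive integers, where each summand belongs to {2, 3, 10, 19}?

7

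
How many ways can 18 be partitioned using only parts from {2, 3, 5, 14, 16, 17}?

11

Enumerating:
16, 2
14, 2, 2
5, 5, 5, 3
5, 5, 3, 3, 2
5, 5, 2, 2, 2, 2
5, 3, 3, 3, 2, 2
5, 3, 2, 2, 2, 2, 2
3, 3, 3, 3, 3, 3
3, 3, 3, 3, 2, 2, 2
3, 3, 2, 2, 2, 2, 2, 2
2, 2, 2, 2, 2, 2, 2, 2, 2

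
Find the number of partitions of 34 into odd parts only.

512

Enumerating by decreasing first part gives 512 partitions in all.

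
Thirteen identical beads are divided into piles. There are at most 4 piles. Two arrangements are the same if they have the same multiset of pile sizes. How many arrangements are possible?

39

There are too many to list fully; the first 12 (by largest part) are:
13
12 + 1
11 + 2
11 + 1 + 1
10 + 3
10 + 2 + 1
10 + 1 + 1 + 1
9 + 4
9 + 3 + 1
9 + 2 + 2
9 + 2 + 1 + 1
8 + 5
…and 27 more, for 39 total.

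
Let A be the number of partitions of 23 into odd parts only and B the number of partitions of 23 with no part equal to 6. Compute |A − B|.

854

Partitions of 23 into odd parts only: 104.
Partitions of 23 with no part equal to 6: 958.
|104 − 958| = 854.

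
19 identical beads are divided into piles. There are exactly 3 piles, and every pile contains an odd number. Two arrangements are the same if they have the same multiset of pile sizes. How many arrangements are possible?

They are:
17+1+1
15+3+1
13+5+1
13+3+3
11+7+1
11+5+3
9+9+1
9+7+3
9+5+5
7+7+5

10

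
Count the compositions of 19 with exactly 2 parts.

18

Equivalently, choose which 1 of the 18 gaps become plus signs: C(18,1) = 18.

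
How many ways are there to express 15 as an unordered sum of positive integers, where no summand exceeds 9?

There are 157 such partitions.

157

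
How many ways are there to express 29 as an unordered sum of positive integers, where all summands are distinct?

256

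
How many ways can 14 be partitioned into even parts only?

15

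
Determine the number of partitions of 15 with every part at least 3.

17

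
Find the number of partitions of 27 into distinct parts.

A full systematic count gives 192.

192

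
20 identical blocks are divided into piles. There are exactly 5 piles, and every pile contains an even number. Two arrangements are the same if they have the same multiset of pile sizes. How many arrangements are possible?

7

They are:
12, 2, 2, 2, 2
10, 4, 2, 2, 2
8, 6, 2, 2, 2
8, 4, 4, 2, 2
6, 6, 4, 2, 2
6, 4, 4, 4, 2
4, 4, 4, 4, 4
That's 7 in total.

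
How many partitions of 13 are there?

101

A full systematic count gives 101.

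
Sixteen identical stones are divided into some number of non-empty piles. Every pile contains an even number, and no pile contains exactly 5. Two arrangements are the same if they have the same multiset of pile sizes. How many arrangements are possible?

Enumerating:
16
2 + 14
4 + 12
2 + 2 + 12
6 + 10
2 + 4 + 10
2 + 2 + 2 + 10
8 + 8
2 + 6 + 8
4 + 4 + 8
2 + 2 + 4 + 8
2 + 2 + 2 + 2 + 8
4 + 6 + 6
2 + 2 + 6 + 6
2 + 4 + 4 + 6
2 + 2 + 2 + 4 + 6
2 + 2 + 2 + 2 + 2 + 6
4 + 4 + 4 + 4
2 + 2 + 4 + 4 + 4
2 + 2 + 2 + 2 + 4 + 4
2 + 2 + 2 + 2 + 2 + 2 + 4
2 + 2 + 2 + 2 + 2 + 2 + 2 + 2
That's 22 in total.

22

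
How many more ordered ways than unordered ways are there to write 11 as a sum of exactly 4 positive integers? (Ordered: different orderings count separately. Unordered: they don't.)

109

Ordered (compositions into 4 parts): C(10,3) = 120.
Partitions of 11 into exactly 4 parts: 11.
Difference: 120 − 11 = 109.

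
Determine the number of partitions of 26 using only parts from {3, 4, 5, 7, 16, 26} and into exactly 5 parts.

3

Listing the qualifying partitions of 26:
3+4+5+7+7
4+4+4+7+7
4+5+5+5+7
That's 3 in total.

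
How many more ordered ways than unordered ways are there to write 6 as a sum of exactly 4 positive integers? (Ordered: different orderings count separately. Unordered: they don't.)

Ordered (compositions into 4 parts): C(5,3) = 10.
Unordered (partitions into 4 parts): 2.
Difference: 10 − 2 = 8.

8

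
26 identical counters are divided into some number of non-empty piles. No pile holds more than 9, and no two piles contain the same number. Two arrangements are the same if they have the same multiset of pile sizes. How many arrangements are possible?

21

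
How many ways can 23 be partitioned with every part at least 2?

253

Enumerating by decreasing first part gives 253 partitions in all.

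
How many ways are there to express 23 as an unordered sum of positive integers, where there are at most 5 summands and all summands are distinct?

102

Systematic enumeration (by largest part, then next-largest, …) yields 102.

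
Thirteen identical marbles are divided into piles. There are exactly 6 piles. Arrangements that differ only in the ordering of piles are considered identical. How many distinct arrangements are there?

14

Listing the qualifying partitions of 13:
8, 1, 1, 1, 1, 1
7, 2, 1, 1, 1, 1
6, 3, 1, 1, 1, 1
6, 2, 2, 1, 1, 1
5, 4, 1, 1, 1, 1
5, 3, 2, 1, 1, 1
5, 2, 2, 2, 1, 1
4, 4, 2, 1, 1, 1
4, 3, 3, 1, 1, 1
4, 3, 2, 2, 1, 1
4, 2, 2, 2, 2, 1
3, 3, 3, 2, 1, 1
3, 3, 2, 2, 2, 1
3, 2, 2, 2, 2, 2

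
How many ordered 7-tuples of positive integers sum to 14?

1716

By stars and bars with positive parts, the count is C(13,6) = 1716.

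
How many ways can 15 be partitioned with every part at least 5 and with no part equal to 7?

4

The partitions of 15 that satisfy the conditions:
15
10 + 5
9 + 6
5 + 5 + 5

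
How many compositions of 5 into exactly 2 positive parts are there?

4

By stars and bars with positive parts, the count is C(4,1) = 4.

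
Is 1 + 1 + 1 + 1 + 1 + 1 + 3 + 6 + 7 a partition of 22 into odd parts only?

No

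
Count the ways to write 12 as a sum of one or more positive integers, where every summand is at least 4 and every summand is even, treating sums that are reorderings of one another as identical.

4

Enumerating:
12
8+4
6+6
4+4+4
Counting gives 4.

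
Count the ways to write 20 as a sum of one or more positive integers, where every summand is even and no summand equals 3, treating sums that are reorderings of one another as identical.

A partial list (first 12 by largest part):
20
18,2
16,4
16,2,2
14,6
14,4,2
14,2,2,2
12,8
12,6,2
12,4,4
12,4,2,2
12,2,2,2,2
…and 30 more, for 42 total.

42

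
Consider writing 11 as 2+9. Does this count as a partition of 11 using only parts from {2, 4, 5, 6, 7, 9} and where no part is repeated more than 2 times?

Yes

The parts sum to 11, and the condition 'each summand belongs to {2, 4, 5, 6, 7, 9}' holds; the condition 'no summand is used more than 2 times' holds.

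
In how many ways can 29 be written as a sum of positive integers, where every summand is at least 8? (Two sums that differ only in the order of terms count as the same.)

Listing the qualifying partitions of 29:
29
21,8
20,9
19,10
18,11
17,12
16,13
15,14
13,8,8
12,9,8
11,10,8
11,9,9
10,10,9
Counting gives 13.

13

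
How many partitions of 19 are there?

Counting exhaustively, 490 partitions satisfy the conditions.

490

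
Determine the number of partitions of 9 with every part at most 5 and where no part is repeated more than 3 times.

Listing the qualifying partitions of 9:
5,4
5,3,1
5,2,2
5,2,1,1
4,4,1
4,3,2
4,3,1,1
4,2,2,1
4,2,1,1,1
3,3,3
3,3,2,1
3,3,1,1,1
3,2,2,2
3,2,2,1,1
2,2,2,1,1,1

15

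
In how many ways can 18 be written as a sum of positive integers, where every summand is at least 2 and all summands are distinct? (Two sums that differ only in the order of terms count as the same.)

25

Listing the qualifying partitions of 18:
18
2,16
3,15
4,14
5,13
2,3,13
6,12
2,4,12
7,11
2,5,11
3,4,11
8,10
2,6,10
3,5,10
2,7,9
3,6,9
4,5,9
2,3,4,9
3,7,8
4,6,8
2,3,5,8
5,6,7
2,3,6,7
2,4,5,7
3,4,5,6
That's 25 in total.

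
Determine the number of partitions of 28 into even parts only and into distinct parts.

Enumerating:
28
26 + 2
24 + 4
22 + 6
22 + 4 + 2
20 + 8
20 + 6 + 2
18 + 10
18 + 8 + 2
18 + 6 + 4
16 + 12
16 + 10 + 2
16 + 8 + 4
16 + 6 + 4 + 2
14 + 12 + 2
14 + 10 + 4
14 + 8 + 6
14 + 8 + 4 + 2
12 + 10 + 6
12 + 10 + 4 + 2
12 + 8 + 6 + 2
10 + 8 + 6 + 4
Counting gives 22.

22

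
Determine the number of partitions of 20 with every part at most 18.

625

Systematic enumeration (by largest part, then next-largest, …) yields 625.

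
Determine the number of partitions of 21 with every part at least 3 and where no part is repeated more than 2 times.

44

There are too many to list fully; the first 12 (by largest part) are:
21
3+18
4+17
5+16
6+15
3+3+15
7+14
3+4+14
8+13
3+5+13
4+4+13
9+12
…and 32 more, for 44 total.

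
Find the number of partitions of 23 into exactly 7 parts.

164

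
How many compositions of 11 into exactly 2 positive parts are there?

Equivalently, choose which 1 of the 10 gaps become plus signs: C(10,1) = 10.

10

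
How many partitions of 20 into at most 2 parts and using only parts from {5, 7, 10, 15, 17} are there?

The partitions of 20 that satisfy the conditions:
15,5
10,10

2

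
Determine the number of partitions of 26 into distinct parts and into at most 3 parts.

A partial list (first 12 by largest part):
26
1 + 25
2 + 24
3 + 23
1 + 2 + 23
4 + 22
1 + 3 + 22
5 + 21
1 + 4 + 21
2 + 3 + 21
6 + 20
1 + 5 + 20
…and 45 more, for 57 total.

57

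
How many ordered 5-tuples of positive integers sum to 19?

Place 4 bars in the 18 internal gaps of a row of 19 dots: C(18,4) = 3060.

3060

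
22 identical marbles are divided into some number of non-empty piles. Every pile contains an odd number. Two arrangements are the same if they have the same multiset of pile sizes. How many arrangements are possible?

89

Enumerating by decreasing first part gives 89 partitions in all.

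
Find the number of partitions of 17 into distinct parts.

There are too many to list fully; the first 12 (by largest part) are:
17
1, 16
2, 15
3, 14
1, 2, 14
4, 13
1, 3, 13
5, 12
1, 4, 12
2, 3, 12
6, 11
1, 5, 11
…and 26 more, for 38 total.

38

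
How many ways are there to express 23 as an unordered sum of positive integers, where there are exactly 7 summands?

164

Enumerating by decreasing first part gives 164 partitions in all.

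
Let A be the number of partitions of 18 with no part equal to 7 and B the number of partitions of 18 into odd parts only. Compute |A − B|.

283

Partitions of 18 with no part equal to 7: 329.
Partitions of 18 into odd parts only: 46.
|329 − 46| = 283.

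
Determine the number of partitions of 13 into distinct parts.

Listing the qualifying partitions of 13:
13
12, 1
11, 2
10, 3
10, 2, 1
9, 4
9, 3, 1
8, 5
8, 4, 1
8, 3, 2
7, 6
7, 5, 1
7, 4, 2
7, 3, 2, 1
6, 5, 2
6, 4, 3
6, 4, 2, 1
5, 4, 3, 1

18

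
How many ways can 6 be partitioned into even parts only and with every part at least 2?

Enumerating:
6
4,2
2,2,2

3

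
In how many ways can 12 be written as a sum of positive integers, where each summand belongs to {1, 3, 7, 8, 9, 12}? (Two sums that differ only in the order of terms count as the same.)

12

The partitions of 12 that satisfy the conditions:
12
9 + 3
9 + 1 + 1 + 1
8 + 3 + 1
8 + 1 + 1 + 1 + 1
7 + 3 + 1 + 1
7 + 1 + 1 + 1 + 1 + 1
3 + 3 + 3 + 3
3 + 3 + 3 + 1 + 1 + 1
3 + 3 + 1 + 1 + 1 + 1 + 1 + 1
3 + 1 + 1 + 1 + 1 + 1 + 1 + 1 + 1 + 1
1 + 1 + 1 + 1 + 1 + 1 + 1 + 1 + 1 + 1 + 1 + 1
Counting gives 12.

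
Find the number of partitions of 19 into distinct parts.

54

A partial list (first 12 by largest part):
19
18+1
17+2
16+3
16+2+1
15+4
15+3+1
14+5
14+4+1
14+3+2
13+6
13+5+1
…and 42 more, for 54 total.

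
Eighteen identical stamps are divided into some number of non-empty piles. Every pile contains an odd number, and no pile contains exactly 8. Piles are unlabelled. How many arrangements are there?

46

A partial list (first 12 by largest part):
17+1
15+3
15+1+1+1
13+5
13+3+1+1
13+1+1+1+1+1
11+7
11+5+1+1
11+3+3+1
11+3+1+1+1+1
11+1+1+1+1+1+1+1
9+9
…and 34 more, for 46 total.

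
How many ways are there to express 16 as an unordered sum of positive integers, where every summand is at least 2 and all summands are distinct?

17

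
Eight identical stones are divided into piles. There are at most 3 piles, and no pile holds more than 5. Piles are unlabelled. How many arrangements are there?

6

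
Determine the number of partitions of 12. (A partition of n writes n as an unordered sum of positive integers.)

There are 77 such partitions.

77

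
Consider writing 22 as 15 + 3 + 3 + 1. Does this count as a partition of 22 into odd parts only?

Yes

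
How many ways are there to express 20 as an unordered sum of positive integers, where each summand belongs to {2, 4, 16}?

The partitions of 20 that satisfy the conditions:
16, 4
16, 2, 2
4, 4, 4, 4, 4
4, 4, 4, 4, 2, 2
4, 4, 4, 2, 2, 2, 2
4, 4, 2, 2, 2, 2, 2, 2
4, 2, 2, 2, 2, 2, 2, 2, 2
2, 2, 2, 2, 2, 2, 2, 2, 2, 2

8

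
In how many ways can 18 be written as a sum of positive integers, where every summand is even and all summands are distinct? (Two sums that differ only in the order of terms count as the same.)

8

Enumerating:
18
16+2
14+4
12+6
12+4+2
10+8
10+6+2
8+6+4
That's 8 in total.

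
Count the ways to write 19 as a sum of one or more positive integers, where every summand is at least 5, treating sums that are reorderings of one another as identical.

10

Enumerating:
19
14+5
13+6
12+7
11+8
10+9
9+5+5
8+6+5
7+7+5
7+6+6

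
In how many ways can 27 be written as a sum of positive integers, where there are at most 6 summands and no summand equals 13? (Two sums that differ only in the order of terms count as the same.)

741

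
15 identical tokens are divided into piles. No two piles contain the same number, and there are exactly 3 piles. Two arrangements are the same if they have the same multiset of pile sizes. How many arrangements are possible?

The partitions of 15 that satisfy the conditions:
12, 2, 1
11, 3, 1
10, 4, 1
10, 3, 2
9, 5, 1
9, 4, 2
8, 6, 1
8, 5, 2
8, 4, 3
7, 6, 2
7, 5, 3
6, 5, 4
That's 12 in total.

12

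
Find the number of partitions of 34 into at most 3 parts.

114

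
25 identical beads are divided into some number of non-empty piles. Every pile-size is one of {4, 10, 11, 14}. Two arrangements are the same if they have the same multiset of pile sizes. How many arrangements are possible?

Enumerating:
14, 11
11, 10, 4
That's 2 in total.

2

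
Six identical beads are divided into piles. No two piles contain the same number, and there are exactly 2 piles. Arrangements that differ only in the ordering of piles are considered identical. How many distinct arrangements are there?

2

Listing the qualifying partitions of 6:
5,1
4,2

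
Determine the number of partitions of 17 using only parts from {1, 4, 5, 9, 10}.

19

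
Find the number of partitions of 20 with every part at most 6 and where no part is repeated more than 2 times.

36

There are too many to list fully; the first 12 (by largest part) are:
3 + 5 + 6 + 6
1 + 2 + 5 + 6 + 6
4 + 4 + 6 + 6
1 + 3 + 4 + 6 + 6
2 + 2 + 4 + 6 + 6
1 + 1 + 2 + 4 + 6 + 6
2 + 3 + 3 + 6 + 6
1 + 1 + 3 + 3 + 6 + 6
1 + 2 + 2 + 3 + 6 + 6
4 + 5 + 5 + 6
1 + 3 + 5 + 5 + 6
2 + 2 + 5 + 5 + 6
…and 24 more, for 36 total.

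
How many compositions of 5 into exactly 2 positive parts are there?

A composition of 5 into 2 positive parts is chosen by placing 1 dividers among the 4 gaps between 5 units: C(4,1) = 4.

4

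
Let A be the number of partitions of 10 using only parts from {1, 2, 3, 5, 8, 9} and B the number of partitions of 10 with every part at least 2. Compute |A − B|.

11

Partitions of 10 using only parts from {1, 2, 3, 5, 8, 9}: 23.
Partitions of 10 with every part at least 2: 12.
|23 − 12| = 11.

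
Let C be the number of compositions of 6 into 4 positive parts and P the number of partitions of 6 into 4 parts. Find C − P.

8

Ordered (compositions into 4 parts): C(5,3) = 10.
Unordered (partitions into 4 parts): 2.
Difference: 10 − 2 = 8.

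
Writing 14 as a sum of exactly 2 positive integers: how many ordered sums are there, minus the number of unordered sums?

6

Compositions: C(13,1) = 13.
Partitions of 14 into exactly 2 parts: 7.
Difference: 13 − 7 = 6.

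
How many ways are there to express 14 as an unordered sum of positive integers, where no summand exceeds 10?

128

Direct enumeration gives 128 partitions.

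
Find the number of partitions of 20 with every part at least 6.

Listing the qualifying partitions of 20:
20
6, 14
7, 13
8, 12
9, 11
10, 10
6, 6, 8
6, 7, 7

8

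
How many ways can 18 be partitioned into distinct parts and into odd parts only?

5

Listing the qualifying partitions of 18:
17,1
15,3
13,5
11,7
9,5,3,1
That's 5 in total.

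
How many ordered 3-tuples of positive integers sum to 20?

171

Place 2 bars in the 19 internal gaps of a row of 20 dots: C(19,2) = 171.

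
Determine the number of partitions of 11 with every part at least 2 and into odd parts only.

2

Enumerating:
11
5+3+3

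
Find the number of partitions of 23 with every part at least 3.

88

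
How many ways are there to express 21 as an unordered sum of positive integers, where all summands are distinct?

76

Systematic enumeration (by largest part, then next-largest, …) yields 76.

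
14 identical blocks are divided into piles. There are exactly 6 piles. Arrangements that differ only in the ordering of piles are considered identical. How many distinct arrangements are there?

20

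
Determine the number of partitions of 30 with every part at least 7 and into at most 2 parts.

10

The partitions of 30 that satisfy the conditions:
30
23+7
22+8
21+9
20+10
19+11
18+12
17+13
16+14
15+15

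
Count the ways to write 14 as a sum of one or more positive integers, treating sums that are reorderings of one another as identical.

135

There are 135 such partitions.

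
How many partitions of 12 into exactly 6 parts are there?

The partitions of 12 that satisfy the conditions:
1, 1, 1, 1, 1, 7
1, 1, 1, 1, 2, 6
1, 1, 1, 1, 3, 5
1, 1, 1, 2, 2, 5
1, 1, 1, 1, 4, 4
1, 1, 1, 2, 3, 4
1, 1, 2, 2, 2, 4
1, 1, 1, 3, 3, 3
1, 1, 2, 2, 3, 3
1, 2, 2, 2, 2, 3
2, 2, 2, 2, 2, 2

11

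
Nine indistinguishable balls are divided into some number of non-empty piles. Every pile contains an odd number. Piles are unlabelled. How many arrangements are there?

They are:
9
7,1,1
5,3,1
5,1,1,1,1
3,3,3
3,3,1,1,1
3,1,1,1,1,1,1
1,1,1,1,1,1,1,1,1

8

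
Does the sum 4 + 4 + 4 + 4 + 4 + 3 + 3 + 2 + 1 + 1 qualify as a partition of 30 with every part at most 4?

Yes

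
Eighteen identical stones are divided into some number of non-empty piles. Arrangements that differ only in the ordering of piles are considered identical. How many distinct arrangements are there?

Systematic enumeration (by largest part, then next-largest, …) yields 385.

385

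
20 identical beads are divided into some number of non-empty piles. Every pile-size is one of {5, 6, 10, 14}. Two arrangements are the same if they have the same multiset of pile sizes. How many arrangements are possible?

4

They are:
14 + 6
10 + 10
10 + 5 + 5
5 + 5 + 5 + 5
Counting gives 4.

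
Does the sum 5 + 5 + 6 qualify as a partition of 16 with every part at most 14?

Yes

The parts sum to 16, and the condition 'no summand exceeds 14' holds.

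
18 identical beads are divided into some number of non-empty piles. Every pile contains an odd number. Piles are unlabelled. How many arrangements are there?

There are too many to list fully; the first 12 (by largest part) are:
17, 1
15, 3
15, 1, 1, 1
13, 5
13, 3, 1, 1
13, 1, 1, 1, 1, 1
11, 7
11, 5, 1, 1
11, 3, 3, 1
11, 3, 1, 1, 1, 1
11, 1, 1, 1, 1, 1, 1, 1
9, 9
…and 34 more, for 46 total.

46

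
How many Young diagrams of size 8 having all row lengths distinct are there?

6

Listing the qualifying partitions of 8:
8
7+1
6+2
5+3
5+2+1
4+3+1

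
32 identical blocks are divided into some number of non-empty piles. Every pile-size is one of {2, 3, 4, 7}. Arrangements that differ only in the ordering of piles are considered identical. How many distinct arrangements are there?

64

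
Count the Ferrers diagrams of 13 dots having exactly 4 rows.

They are:
10 + 1 + 1 + 1
9 + 2 + 1 + 1
8 + 3 + 1 + 1
8 + 2 + 2 + 1
7 + 4 + 1 + 1
7 + 3 + 2 + 1
7 + 2 + 2 + 2
6 + 5 + 1 + 1
6 + 4 + 2 + 1
6 + 3 + 3 + 1
6 + 3 + 2 + 2
5 + 5 + 2 + 1
5 + 4 + 3 + 1
5 + 4 + 2 + 2
5 + 3 + 3 + 2
4 + 4 + 4 + 1
4 + 4 + 3 + 2
4 + 3 + 3 + 3
Counting gives 18.

18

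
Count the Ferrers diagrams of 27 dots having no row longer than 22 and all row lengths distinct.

185

Counting exhaustively, 185 partitions satisfy the conditions.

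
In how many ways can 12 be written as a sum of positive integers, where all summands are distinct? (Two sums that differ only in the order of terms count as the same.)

15

Listing the qualifying partitions of 12:
12
11,1
10,2
9,3
9,2,1
8,4
8,3,1
7,5
7,4,1
7,3,2
6,5,1
6,4,2
6,3,2,1
5,4,3
5,4,2,1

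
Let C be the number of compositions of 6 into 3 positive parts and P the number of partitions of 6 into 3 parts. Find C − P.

7

Compositions: C(5,2) = 10.
Partitions of 6 into exactly 3 parts: 3.
Difference: 10 − 3 = 7.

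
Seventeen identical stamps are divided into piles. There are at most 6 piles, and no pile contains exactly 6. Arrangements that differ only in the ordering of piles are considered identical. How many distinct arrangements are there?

Direct enumeration gives 126 partitions.

126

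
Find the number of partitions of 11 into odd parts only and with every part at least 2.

2

They are:
11
3 + 3 + 5
Counting gives 2.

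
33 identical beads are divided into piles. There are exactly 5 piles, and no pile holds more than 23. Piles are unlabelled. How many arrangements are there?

A full systematic count gives 522.

522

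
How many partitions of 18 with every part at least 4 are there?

16

The partitions of 18 that satisfy the conditions:
18
4,14
5,13
6,12
7,11
8,10
4,4,10
9,9
4,5,9
4,6,8
5,5,8
4,7,7
5,6,7
6,6,6
4,4,4,6
4,4,5,5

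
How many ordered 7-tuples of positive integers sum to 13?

924

By stars and bars with positive parts, the count is C(12,6) = 924.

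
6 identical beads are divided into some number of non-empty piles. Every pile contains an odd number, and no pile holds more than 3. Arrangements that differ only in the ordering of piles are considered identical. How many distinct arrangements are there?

3

Enumerating:
3, 3
3, 1, 1, 1
1, 1, 1, 1, 1, 1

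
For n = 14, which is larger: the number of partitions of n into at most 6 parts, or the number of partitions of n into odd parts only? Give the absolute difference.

Partitions of 14 into at most 6 parts: 90.
Partitions of 14 into odd parts only: 22.
|90 − 22| = 68.

68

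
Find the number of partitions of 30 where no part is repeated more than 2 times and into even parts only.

70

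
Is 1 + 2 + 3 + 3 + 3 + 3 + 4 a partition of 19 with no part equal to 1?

No

The parts sum to 19, and the condition 'no summand equals 1' is violated.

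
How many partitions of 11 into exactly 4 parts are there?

Enumerating:
8+1+1+1
7+2+1+1
6+3+1+1
6+2+2+1
5+4+1+1
5+3+2+1
5+2+2+2
4+4+2+1
4+3+3+1
4+3+2+2
3+3+3+2

11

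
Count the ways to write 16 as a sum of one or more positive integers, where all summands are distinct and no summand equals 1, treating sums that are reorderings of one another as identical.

They are:
16
14 + 2
13 + 3
12 + 4
11 + 5
11 + 3 + 2
10 + 6
10 + 4 + 2
9 + 7
9 + 5 + 2
9 + 4 + 3
8 + 6 + 2
8 + 5 + 3
7 + 6 + 3
7 + 5 + 4
7 + 4 + 3 + 2
6 + 5 + 3 + 2

17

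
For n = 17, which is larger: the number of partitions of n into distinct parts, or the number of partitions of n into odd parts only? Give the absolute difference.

0

Partitions of 17 into distinct parts: 38.
Partitions of 17 into odd parts only: 38.
|38 − 38| = 0.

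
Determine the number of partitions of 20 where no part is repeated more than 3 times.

320

A full systematic count gives 320.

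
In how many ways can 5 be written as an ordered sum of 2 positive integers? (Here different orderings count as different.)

4

A composition of 5 into 2 positive parts is chosen by placing 1 dividers among the 4 gaps between 5 units: C(4,1) = 4.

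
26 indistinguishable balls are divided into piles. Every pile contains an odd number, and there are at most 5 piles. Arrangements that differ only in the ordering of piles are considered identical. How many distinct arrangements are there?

34

A partial list (first 12 by largest part):
1,25
3,23
1,1,1,23
5,21
1,1,3,21
7,19
1,1,5,19
1,3,3,19
9,17
1,1,7,17
1,3,5,17
3,3,3,17
…and 22 more, for 34 total.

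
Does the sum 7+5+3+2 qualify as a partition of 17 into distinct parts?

Yes

The parts sum to 17, and the condition 'all summands are distinct' holds.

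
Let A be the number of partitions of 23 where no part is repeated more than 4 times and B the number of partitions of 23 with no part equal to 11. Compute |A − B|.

Partitions of 23 where no part is repeated more than 4 times: 769.
Partitions of 23 with no part equal to 11: 1178.
|769 − 1178| = 409.

409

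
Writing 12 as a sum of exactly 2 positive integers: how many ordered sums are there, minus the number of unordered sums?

Ordered (compositions into 2 parts): C(11,1) = 11.
Unordered (partitions into 2 parts): 6.
Difference: 11 − 6 = 5.

5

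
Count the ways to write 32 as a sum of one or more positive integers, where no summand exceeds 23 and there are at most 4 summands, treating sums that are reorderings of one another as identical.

310

Systematic enumeration (by largest part, then next-largest, …) yields 310.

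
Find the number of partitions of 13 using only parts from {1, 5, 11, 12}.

5

The partitions of 13 that satisfy the conditions:
12, 1
11, 1, 1
5, 5, 1, 1, 1
5, 1, 1, 1, 1, 1, 1, 1, 1
1, 1, 1, 1, 1, 1, 1, 1, 1, 1, 1, 1, 1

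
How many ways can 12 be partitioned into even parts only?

11

Listing the qualifying partitions of 12:
12
10+2
8+4
8+2+2
6+6
6+4+2
6+2+2+2
4+4+4
4+4+2+2
4+2+2+2+2
2+2+2+2+2+2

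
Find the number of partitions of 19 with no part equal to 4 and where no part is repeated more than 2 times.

Enumerating by decreasing first part gives 100 partitions in all.

100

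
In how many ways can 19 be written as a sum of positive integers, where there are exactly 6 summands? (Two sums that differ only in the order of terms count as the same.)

Systematic enumeration (by largest part, then next-largest, …) yields 71.

71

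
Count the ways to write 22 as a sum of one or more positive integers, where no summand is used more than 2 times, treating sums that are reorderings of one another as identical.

297

Systematic enumeration (by largest part, then next-largest, …) yields 297.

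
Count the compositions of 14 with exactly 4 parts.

Equivalently, choose which 3 of the 13 gaps become plus signs: C(13,3) = 286.

286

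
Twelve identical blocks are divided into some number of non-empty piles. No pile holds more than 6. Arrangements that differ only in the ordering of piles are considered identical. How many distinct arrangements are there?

A partial list (first 12 by largest part):
6, 6
1, 5, 6
2, 4, 6
1, 1, 4, 6
3, 3, 6
1, 2, 3, 6
1, 1, 1, 3, 6
2, 2, 2, 6
1, 1, 2, 2, 6
1, 1, 1, 1, 2, 6
1, 1, 1, 1, 1, 1, 6
2, 5, 5
…and 46 more, for 58 total.

58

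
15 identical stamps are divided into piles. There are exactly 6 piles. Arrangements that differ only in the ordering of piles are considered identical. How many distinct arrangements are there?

A partial list (first 12 by largest part):
1, 1, 1, 1, 1, 10
1, 1, 1, 1, 2, 9
1, 1, 1, 1, 3, 8
1, 1, 1, 2, 2, 8
1, 1, 1, 1, 4, 7
1, 1, 1, 2, 3, 7
1, 1, 2, 2, 2, 7
1, 1, 1, 1, 5, 6
1, 1, 1, 2, 4, 6
1, 1, 1, 3, 3, 6
1, 1, 2, 2, 3, 6
1, 2, 2, 2, 2, 6
…and 14 more, for 26 total.

26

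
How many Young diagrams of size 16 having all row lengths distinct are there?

32

A partial list (first 12 by largest part):
16
1 + 15
2 + 14
3 + 13
1 + 2 + 13
4 + 12
1 + 3 + 12
5 + 11
1 + 4 + 11
2 + 3 + 11
6 + 10
1 + 5 + 10
…and 20 more, for 32 total.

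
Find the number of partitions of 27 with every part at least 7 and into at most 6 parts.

They are:
27
20, 7
19, 8
18, 9
17, 10
16, 11
15, 12
14, 13
13, 7, 7
12, 8, 7
11, 9, 7
11, 8, 8
10, 10, 7
10, 9, 8
9, 9, 9

15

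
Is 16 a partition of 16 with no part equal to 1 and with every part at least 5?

The parts sum to 16, and the condition 'no summand equals 1' holds; the condition 'every summand is at least 5' holds.

Yes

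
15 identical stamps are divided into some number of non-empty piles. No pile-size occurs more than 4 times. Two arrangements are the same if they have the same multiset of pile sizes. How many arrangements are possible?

There are 127 such partitions.

127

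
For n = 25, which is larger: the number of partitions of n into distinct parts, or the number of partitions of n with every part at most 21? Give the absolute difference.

1809

Partitions of 25 into distinct parts: 142.
Partitions of 25 with every part at most 21: 1951.
|142 − 1951| = 1809.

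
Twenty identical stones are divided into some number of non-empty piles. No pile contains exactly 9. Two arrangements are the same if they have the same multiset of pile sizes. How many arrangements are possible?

571

Counting exhaustively, 571 partitions satisfy the conditions.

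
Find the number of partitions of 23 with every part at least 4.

A partial list (first 12 by largest part):
23
4,19
5,18
6,17
7,16
8,15
4,4,15
9,14
4,5,14
10,13
4,6,13
5,5,13
…and 27 more, for 39 total.

39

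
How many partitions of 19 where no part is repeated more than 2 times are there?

163

A full systematic count gives 163.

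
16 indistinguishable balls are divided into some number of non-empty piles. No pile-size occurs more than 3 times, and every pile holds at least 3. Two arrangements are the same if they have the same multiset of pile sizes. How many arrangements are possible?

They are:
16
13+3
12+4
11+5
10+6
10+3+3
9+7
9+4+3
8+8
8+5+3
8+4+4
7+6+3
7+5+4
7+3+3+3
6+6+4
6+5+5
6+4+3+3
5+5+3+3
5+4+4+3
That's 19 in total.

19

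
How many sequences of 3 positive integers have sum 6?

10

By stars and bars with positive parts, the count is C(5,2) = 10.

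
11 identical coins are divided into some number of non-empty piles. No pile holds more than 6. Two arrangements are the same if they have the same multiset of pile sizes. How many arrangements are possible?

44

A partial list (first 12 by largest part):
6, 5
6, 4, 1
6, 3, 2
6, 3, 1, 1
6, 2, 2, 1
6, 2, 1, 1, 1
6, 1, 1, 1, 1, 1
5, 5, 1
5, 4, 2
5, 4, 1, 1
5, 3, 3
5, 3, 2, 1
…and 32 more, for 44 total.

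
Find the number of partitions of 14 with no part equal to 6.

113

Enumerating by decreasing first part gives 113 partitions in all.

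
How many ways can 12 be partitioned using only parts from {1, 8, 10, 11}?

4

They are:
11, 1
10, 1, 1
8, 1, 1, 1, 1
1, 1, 1, 1, 1, 1, 1, 1, 1, 1, 1, 1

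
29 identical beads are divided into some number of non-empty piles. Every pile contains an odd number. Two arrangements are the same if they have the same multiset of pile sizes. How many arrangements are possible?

Direct enumeration gives 256 partitions.

256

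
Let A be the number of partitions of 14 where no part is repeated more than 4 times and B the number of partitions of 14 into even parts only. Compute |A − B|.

Partitions of 14 where no part is repeated more than 4 times: 100.
Partitions of 14 into even parts only: 15.
|100 − 15| = 85.

85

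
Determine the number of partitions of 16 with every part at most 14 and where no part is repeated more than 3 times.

There are 130 such partitions.

130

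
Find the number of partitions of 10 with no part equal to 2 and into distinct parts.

6

The partitions of 10 that satisfy the conditions:
10
9,1
7,3
6,4
6,3,1
5,4,1
That's 6 in total.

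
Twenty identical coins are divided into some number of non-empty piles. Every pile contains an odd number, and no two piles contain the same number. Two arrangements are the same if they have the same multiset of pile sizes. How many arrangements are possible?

Listing the qualifying partitions of 20:
19+1
17+3
15+5
13+7
11+9
11+5+3+1
9+7+3+1

7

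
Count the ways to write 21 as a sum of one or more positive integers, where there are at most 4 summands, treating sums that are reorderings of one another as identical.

Enumerating by decreasing first part gives 120 partitions in all.

120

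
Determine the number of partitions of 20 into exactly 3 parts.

33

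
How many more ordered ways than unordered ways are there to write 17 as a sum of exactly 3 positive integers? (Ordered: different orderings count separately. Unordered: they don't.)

96

Ordered (compositions into 3 parts): C(16,2) = 120.
Partitions of 17 into exactly 3 parts: 24.
Difference: 120 − 24 = 96.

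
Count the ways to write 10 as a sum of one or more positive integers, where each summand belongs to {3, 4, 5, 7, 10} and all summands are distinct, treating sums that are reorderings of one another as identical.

2

They are:
10
7 + 3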